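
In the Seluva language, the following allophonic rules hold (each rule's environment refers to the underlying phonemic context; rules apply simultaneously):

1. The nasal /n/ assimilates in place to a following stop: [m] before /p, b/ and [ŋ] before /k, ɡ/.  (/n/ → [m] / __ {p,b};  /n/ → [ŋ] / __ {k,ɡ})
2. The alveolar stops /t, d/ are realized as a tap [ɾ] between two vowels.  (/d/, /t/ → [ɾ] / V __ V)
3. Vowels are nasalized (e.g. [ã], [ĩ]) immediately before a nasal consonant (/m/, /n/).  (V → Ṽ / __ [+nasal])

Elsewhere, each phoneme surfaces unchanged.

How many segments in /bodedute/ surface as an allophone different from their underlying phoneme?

Segments that undergo a rule: /d/ → [ɾ] (rule 2); /d/ → [ɾ] (rule 2); /t/ → [ɾ] (rule 2).
All other segments surface unchanged.

3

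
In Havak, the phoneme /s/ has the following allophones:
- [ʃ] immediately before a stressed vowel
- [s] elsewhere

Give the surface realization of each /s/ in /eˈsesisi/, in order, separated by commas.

Occurrence 1 (position 2): immediately before a stressed vowel → [ʃ].
Occurrence 2 (position 4): no conditioning environment matches → elsewhere allophone [s].
Occurrence 3 (position 6): no conditioning environment matches → elsewhere allophone [s].

[ʃ], [s], [s]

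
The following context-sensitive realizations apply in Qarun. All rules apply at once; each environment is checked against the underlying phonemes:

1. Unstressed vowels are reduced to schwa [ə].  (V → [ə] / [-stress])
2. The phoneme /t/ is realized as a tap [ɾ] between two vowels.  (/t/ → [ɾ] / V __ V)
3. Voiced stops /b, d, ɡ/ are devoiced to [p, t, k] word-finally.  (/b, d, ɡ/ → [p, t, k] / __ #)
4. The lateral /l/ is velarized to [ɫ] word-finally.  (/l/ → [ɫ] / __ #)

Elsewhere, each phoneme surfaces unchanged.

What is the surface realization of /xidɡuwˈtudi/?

[xədɡəwˈtudə]

/x/ (word-initial) is unaffected → [x].
Rule 1 applies to /i/ (between /x/ and /d/: in an unstressed syllable) → [ə].
/d/ (between /i/ and /ɡ/): rule 3 targets it, but not word-finally → unchanged [d].
/ɡ/ (between /d/ and /u/) is in the target of rule 3 but the environment (word-finally) is not met → [ɡ].
Rule 1 applies to /u/ (between /ɡ/ and /w/: in an unstressed syllable) → [ə].
/w/ stays [w].
/t/ (between /w/ and /u/): rule 2 targets it, but not between two vowels → unchanged [t].
/u/ (between /t/ and /d/) is in the target of rule 1 but the environment (in an unstressed syllable) is not met → [u].
/d/ (between /u/ and /i/): rule 3 targets it, but not word-finally → unchanged [d].
Rule 1 applies to /i/ (word-final: in an unstressed syllable) → [ə].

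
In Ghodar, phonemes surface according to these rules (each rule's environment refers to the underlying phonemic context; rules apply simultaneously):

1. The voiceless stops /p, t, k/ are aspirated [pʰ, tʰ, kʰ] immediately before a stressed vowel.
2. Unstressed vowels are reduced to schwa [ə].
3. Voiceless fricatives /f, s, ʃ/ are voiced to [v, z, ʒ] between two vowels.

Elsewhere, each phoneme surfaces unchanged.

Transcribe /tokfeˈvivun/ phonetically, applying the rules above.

[təkfəˈvivən]

/t/ (word-initial) is in the target of rule 1 but the environment (immediately before a stressed vowel) is not met → [t].
/o/ meets the environment for rule 2 (in an unstressed syllable) → [ə].
/k/ (between /o/ and /f/): rule 1 targets it, but not immediately before a stressed vowel → unchanged [k].
/f/ (between /k/ and /e/) fails the environment for rule 3, so it stays [f].
/e/ — between /f/ and /v/, in an unstressed syllable — surfaces as [ə] (rule 2).
/v/ (between /e/ and /i/): no rule targets it → [v].
/i/ (between /v/ and /v/): rule 2 targets it, but not in an unstressed syllable → unchanged [i].
/v/ (between /i/ and /u/): no rule targets it → [v].
/u/ (between /v/ and /n/): in an unstressed syllable, so rule 2 applies → [ə].
/n/ (word-final): no rule targets it → [n].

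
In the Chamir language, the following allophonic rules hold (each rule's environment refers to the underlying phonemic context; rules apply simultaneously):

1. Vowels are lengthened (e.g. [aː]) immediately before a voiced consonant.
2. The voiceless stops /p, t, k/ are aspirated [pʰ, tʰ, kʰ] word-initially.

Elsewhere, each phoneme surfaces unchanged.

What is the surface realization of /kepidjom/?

Rule 2 applies to /k/ (word-initial: word-initially) → [kʰ].
/e/ — between /k/ and /p/; rule 1 does not apply here → [e].
/p/ — between /e/ and /i/; rule 2 does not apply here → [p].
/i/ (between /p/ and /d/): before a voiced consonant, so rule 1 applies → [iː].
Rule 1 applies to /o/ (between /j/ and /m/: before a voiced consonant) → [oː].

[kʰepiːdjoːm]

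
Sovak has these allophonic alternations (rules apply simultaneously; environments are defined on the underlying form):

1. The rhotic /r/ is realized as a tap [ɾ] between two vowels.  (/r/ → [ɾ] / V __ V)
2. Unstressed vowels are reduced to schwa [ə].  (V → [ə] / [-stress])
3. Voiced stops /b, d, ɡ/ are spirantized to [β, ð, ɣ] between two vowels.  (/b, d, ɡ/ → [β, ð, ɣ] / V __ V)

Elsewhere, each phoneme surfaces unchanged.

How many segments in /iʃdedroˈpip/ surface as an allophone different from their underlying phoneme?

3

Segments that undergo a rule: /i/ → [ə] (rule 2); /e/ → [ə] (rule 2); /o/ → [ə] (rule 2).
All other segments surface unchanged.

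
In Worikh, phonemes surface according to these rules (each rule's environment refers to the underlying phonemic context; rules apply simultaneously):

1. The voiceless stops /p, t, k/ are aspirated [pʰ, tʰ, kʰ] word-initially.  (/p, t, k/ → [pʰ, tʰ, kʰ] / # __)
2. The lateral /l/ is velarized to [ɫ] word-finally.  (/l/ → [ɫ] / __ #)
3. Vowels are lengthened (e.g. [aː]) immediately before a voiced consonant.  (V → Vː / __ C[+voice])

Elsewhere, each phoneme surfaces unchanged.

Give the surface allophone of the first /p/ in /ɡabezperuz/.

/p/ (between /z/ and /e/): rule 1 targets it, but not word-initially → unchanged [p].

[p]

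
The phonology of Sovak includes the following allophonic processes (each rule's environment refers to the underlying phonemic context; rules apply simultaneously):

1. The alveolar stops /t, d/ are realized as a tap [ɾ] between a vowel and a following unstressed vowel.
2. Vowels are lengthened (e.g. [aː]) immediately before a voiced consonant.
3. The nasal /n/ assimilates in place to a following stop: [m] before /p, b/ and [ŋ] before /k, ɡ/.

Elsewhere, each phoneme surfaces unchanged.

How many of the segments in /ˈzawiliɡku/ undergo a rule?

Segments that undergo a rule: /a/ → [aː] (rule 2); /i/ → [iː] (rule 2); /i/ → [iː] (rule 2).
All other segments surface unchanged.

3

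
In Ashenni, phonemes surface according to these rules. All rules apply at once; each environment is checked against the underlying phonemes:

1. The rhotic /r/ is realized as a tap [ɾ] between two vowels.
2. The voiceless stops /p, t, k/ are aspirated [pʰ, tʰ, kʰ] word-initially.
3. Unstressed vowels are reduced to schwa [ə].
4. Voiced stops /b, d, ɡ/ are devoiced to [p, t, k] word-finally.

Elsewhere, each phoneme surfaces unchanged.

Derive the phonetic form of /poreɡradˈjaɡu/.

[pʰəɾəɡrədˈjaɡə]

/p/ — word-initial, word-initially — surfaces as [pʰ] (rule 2).
/o/ meets the environment for rule 3 (in an unstressed syllable) → [ə].
/r/ (between /o/ and /e/) occurs between two vowels → [ɾ] by rule 1.
Rule 3 applies to /e/ (between /r/ and /ɡ/: in an unstressed syllable) → [ə].
/ɡ/ (between /e/ and /r/) fails the environment for rule 4, so it stays [ɡ].
/r/ — between /ɡ/ and /a/; rule 1 does not apply here → [r].
/a/ (between /r/ and /d/): in an unstressed syllable, so rule 3 applies → [ə].
/d/ (between /a/ and /j/) is in the target of rule 4 but the environment (word-finally) is not met → [d].
/j/ — not in any rule's target class → [j].
/a/ (between /j/ and /ɡ/) is in the target of rule 3 but the environment (in an unstressed syllable) is not met → [a].
/ɡ/ (between /a/ and /u/) is in the target of rule 4 but the environment (word-finally) is not met → [ɡ].
/u/ (word-final) occurs in an unstressed syllable → [ə] by rule 3.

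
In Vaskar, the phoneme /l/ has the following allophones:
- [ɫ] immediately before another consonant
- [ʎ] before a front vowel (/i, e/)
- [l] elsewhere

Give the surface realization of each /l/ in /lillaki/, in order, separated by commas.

[ʎ], [ɫ], [l]

Occurrence 1 (position 1): before a front vowel (/i, e/) → [ʎ].
Occurrence 2 (position 3): immediately before another consonant → [ɫ].
Occurrence 3 (position 4): no conditioning environment matches → elsewhere allophone [l].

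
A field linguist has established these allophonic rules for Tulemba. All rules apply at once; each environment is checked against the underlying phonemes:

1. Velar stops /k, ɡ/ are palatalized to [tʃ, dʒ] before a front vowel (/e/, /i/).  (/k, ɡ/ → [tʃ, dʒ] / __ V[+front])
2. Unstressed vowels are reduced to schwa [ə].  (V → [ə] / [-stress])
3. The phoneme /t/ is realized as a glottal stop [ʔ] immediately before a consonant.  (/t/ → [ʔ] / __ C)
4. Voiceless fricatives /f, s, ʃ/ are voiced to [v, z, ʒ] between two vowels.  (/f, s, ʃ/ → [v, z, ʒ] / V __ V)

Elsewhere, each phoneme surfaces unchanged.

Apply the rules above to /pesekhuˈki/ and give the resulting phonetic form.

/p/ stays [p].
/e/ (between /p/ and /s/): in an unstressed syllable, so rule 2 applies → [ə].
/s/ (between /e/ and /e/): between two vowels, so rule 4 applies → [z].
/e/ — between /s/ and /k/, in an unstressed syllable — surfaces as [ə] (rule 2).
/k/ (between /e/ and /h/) fails the environment for rule 1, so it stays [k].
/h/ (between /k/ and /u/): no rule targets it → [h].
/u/ — between /h/ and /k/, in an unstressed syllable — surfaces as [ə] (rule 2).
/k/ (between /u/ and /i/) occurs before a front vowel → [tʃ] by rule 1.
/i/ (word-final): rule 2 targets it, but not in an unstressed syllable → unchanged [i].

[pəzəkhəˈtʃi]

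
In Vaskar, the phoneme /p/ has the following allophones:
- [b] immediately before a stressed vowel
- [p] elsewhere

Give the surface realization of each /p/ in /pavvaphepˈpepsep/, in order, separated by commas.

Occurrence 1 (position 1): no conditioning environment matches → elsewhere allophone [p].
Occurrence 2 (position 6): no conditioning environment matches → elsewhere allophone [p].
Occurrence 3 (position 9): no conditioning environment matches → elsewhere allophone [p].
Occurrence 4 (position 10): immediately before a stressed vowel → [b].
Occurrence 5 (position 12): no conditioning environment matches → elsewhere allophone [p].
Occurrence 6 (position 15): no conditioning environment matches → elsewhere allophone [p].

[p], [p], [p], [b], [p], [p]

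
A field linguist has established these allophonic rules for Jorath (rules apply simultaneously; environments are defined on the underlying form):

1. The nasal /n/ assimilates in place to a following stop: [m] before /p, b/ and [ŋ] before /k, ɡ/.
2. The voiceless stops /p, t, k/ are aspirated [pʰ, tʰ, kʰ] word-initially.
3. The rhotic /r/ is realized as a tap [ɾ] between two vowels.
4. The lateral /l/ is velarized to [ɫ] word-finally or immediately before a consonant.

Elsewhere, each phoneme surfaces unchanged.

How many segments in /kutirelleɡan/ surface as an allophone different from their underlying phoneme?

3

Segments that undergo a rule: /k/ → [kʰ] (rule 2); /r/ → [ɾ] (rule 3); /l/ → [ɫ] (rule 4).
All other segments surface unchanged.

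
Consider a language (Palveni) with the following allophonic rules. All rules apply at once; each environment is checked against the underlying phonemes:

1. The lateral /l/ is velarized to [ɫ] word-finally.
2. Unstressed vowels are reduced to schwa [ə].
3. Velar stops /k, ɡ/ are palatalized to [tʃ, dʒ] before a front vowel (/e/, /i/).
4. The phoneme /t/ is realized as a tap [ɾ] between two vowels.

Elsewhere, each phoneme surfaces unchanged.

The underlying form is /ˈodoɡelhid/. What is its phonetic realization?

/o/ — word-initial; rule 2 does not apply here → [o].
/d/ stays [d].
/o/ — between /d/ and /ɡ/, in an unstressed syllable — surfaces as [ə] (rule 2).
Rule 3 applies to /ɡ/ (between /o/ and /e/: before a front vowel) → [dʒ].
/e/ (between /ɡ/ and /l/) occurs in an unstressed syllable → [ə] by rule 2.
/l/ (between /e/ and /h/): rule 1 targets it, but not word-finally → unchanged [l].
/h/ stays [h].
Rule 2 applies to /i/ (between /h/ and /d/: in an unstressed syllable) → [ə].
/d/ (word-final): no rule targets it → [d].

[ˈodədʒəlhəd]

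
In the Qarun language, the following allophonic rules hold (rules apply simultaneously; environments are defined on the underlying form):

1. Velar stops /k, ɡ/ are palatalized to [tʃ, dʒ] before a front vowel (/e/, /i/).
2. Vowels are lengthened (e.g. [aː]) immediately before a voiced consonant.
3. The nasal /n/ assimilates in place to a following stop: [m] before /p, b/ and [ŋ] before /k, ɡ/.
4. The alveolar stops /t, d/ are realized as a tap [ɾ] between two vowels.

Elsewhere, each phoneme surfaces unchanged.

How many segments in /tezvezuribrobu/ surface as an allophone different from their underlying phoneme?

5

Segments that undergo a rule: /e/ → [eː] (rule 2); /e/ → [eː] (rule 2); /u/ → [uː] (rule 2); /i/ → [iː] (rule 2); /o/ → [oː] (rule 2).
All other segments surface unchanged.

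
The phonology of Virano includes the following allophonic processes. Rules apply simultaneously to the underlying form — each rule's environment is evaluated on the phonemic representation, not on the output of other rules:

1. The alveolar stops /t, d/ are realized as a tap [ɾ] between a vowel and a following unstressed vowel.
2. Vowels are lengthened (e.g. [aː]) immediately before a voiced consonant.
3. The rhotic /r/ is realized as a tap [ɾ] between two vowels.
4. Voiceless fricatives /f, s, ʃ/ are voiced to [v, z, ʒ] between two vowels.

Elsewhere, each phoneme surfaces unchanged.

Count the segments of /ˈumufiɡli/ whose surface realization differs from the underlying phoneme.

Segments that undergo a rule: /u/ → [uː] (rule 2); /f/ → [v] (rule 4); /i/ → [iː] (rule 2).
All other segments surface unchanged.

3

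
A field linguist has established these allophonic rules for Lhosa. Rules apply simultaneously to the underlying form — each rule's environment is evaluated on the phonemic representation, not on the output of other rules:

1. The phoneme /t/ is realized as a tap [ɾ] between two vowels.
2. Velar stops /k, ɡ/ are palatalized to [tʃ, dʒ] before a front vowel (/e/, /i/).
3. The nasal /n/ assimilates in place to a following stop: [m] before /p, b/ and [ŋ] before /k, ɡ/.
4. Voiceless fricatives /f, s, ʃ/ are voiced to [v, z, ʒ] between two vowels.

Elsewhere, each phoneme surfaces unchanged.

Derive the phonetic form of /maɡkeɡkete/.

/m/ — not in any rule's target class → [m].
/a/ stays [a].
/ɡ/ — between /a/ and /k/; rule 2 does not apply here → [ɡ].
/k/ meets the environment for rule 2 (before a front vowel) → [tʃ].
/e/ stays [e].
/ɡ/ — between /e/ and /k/; rule 2 does not apply here → [ɡ].
/k/ — between /ɡ/ and /e/, before a front vowel — surfaces as [tʃ] (rule 2).
/e/ — not in any rule's target class → [e].
/t/ (between /e/ and /e/): between two vowels, so rule 1 applies → [ɾ].
/e/ — not in any rule's target class → [e].

[maɡtʃeɡtʃeɾe]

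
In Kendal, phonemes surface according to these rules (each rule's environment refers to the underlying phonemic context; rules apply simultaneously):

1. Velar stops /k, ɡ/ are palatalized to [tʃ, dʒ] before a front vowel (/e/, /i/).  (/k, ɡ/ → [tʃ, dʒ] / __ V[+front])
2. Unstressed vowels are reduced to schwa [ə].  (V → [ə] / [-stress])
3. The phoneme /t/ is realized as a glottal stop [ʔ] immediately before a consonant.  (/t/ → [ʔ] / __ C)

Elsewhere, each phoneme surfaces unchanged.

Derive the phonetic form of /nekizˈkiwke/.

/e/ (between /n/ and /k/) occurs in an unstressed syllable → [ə] by rule 2.
/k/ (between /e/ and /i/) occurs before a front vowel → [tʃ] by rule 1.
/i/ (between /k/ and /z/): in an unstressed syllable, so rule 2 applies → [ə].
/k/ (between /z/ and /i/): before a front vowel, so rule 1 applies → [tʃ].
/i/ (between /k/ and /w/): rule 2 targets it, but not in an unstressed syllable → unchanged [i].
/k/ (between /w/ and /e/): before a front vowel, so rule 1 applies → [tʃ].
/e/ (word-final): in an unstressed syllable, so rule 2 applies → [ə].

[nətʃəzˈtʃiwtʃə]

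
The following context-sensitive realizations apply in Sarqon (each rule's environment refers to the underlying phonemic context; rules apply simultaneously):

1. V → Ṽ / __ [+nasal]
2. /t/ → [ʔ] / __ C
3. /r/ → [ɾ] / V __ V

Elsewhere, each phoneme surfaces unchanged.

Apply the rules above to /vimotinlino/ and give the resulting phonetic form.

/v/ stays [v].
/i/ (between /v/ and /m/): before a nasal consonant, so rule 1 applies → [ĩ].
/m/ (between /i/ and /o/) is unaffected → [m].
/o/ (between /m/ and /t/): rule 1 targets it, but not before a nasal consonant → unchanged [o].
/t/ (between /o/ and /i/): rule 2 targets it, but not immediately before a consonant → unchanged [t].
/i/ — between /t/ and /n/, before a nasal consonant — surfaces as [ĩ] (rule 1).
/n/ (between /i/ and /l/): no rule targets it → [n].
/l/ — not in any rule's target class → [l].
/i/ (between /l/ and /n/): before a nasal consonant, so rule 1 applies → [ĩ].
/n/ (between /i/ and /o/) is unaffected → [n].
/o/ (word-final): rule 1 targets it, but not before a nasal consonant → unchanged [o].

[vĩmotĩnlĩno]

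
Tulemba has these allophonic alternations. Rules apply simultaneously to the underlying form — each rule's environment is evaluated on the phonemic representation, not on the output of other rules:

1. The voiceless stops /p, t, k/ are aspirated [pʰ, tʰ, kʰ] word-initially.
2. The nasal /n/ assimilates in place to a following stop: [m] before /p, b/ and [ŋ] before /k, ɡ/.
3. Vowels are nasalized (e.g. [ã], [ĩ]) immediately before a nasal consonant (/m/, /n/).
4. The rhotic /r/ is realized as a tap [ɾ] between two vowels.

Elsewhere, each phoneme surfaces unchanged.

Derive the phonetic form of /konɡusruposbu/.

/k/ (word-initial): word-initially, so rule 1 applies → [kʰ].
/o/ (between /k/ and /n/): before a nasal consonant, so rule 3 applies → [õ].
/n/ (between /o/ and /ɡ/): before a labial or velar stop, so rule 2 applies → [ŋ].
/u/ (between /ɡ/ and /s/) is in the target of rule 3 but the environment (before a nasal consonant) is not met → [u].
/r/ — between /s/ and /u/; rule 4 does not apply here → [r].
/u/ (between /r/ and /p/) fails the environment for rule 3, so it stays [u].
/p/ (between /u/ and /o/) fails the environment for rule 1, so it stays [p].
/o/ — between /p/ and /s/; rule 3 does not apply here → [o].
/u/ — word-final; rule 3 does not apply here → [u].

[kʰõŋɡusruposbu]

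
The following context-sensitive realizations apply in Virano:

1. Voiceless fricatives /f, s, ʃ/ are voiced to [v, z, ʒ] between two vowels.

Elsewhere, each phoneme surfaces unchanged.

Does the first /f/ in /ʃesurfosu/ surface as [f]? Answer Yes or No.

/f/ (between /r/ and /o/) fails the environment for rule 1, so it stays [f].
The actual realization is [f], which matches [f].

Yes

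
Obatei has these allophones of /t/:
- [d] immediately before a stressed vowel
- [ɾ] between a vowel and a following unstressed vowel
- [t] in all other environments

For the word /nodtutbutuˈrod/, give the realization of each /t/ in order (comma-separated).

Occurrence 1 (position 4): no conditioning environment matches → elsewhere allophone [t].
Occurrence 2 (position 6): no conditioning environment matches → elsewhere allophone [t].
Occurrence 3 (position 9): between a vowel and a following unstressed vowel → [ɾ].

[t], [t], [ɾ]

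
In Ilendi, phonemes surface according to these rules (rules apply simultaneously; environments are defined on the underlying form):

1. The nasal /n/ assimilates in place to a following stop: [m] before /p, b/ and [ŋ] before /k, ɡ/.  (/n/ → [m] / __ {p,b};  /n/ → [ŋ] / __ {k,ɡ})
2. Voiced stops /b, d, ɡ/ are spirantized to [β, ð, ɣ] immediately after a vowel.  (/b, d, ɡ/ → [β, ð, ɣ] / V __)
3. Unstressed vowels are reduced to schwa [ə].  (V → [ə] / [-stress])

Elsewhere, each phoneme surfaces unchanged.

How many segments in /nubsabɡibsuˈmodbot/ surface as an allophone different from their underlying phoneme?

9

Segments that undergo a rule: /u/ → [ə] (rule 3); /b/ → [β] (rule 2); /a/ → [ə] (rule 3); /b/ → [β] (rule 2); /i/ → [ə] (rule 3); /b/ → [β] (rule 2); /u/ → [ə] (rule 3); /d/ → [ð] (rule 2); /o/ → [ə] (rule 3).
All other segments surface unchanged.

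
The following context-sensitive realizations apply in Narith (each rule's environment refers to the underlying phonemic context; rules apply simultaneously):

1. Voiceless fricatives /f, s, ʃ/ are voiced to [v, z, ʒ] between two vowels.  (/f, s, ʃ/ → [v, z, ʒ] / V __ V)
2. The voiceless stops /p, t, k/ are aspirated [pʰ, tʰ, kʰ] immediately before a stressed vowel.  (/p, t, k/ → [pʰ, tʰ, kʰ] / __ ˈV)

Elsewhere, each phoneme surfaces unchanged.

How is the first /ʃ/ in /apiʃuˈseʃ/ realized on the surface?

[ʒ]

/ʃ/ meets the environment for rule 1 (between two vowels) → [ʒ].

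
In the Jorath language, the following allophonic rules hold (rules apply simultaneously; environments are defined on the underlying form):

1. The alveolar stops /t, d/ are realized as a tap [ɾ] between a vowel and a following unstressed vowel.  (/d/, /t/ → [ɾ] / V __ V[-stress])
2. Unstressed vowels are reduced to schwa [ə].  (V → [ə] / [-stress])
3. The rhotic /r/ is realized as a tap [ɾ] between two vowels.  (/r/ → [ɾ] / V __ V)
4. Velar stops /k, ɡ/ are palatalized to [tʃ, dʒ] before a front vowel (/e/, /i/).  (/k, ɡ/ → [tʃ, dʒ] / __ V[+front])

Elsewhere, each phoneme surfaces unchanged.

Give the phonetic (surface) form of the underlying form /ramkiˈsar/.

/r/ (word-initial) fails the environment for rule 3, so it stays [r].
/a/ meets the environment for rule 2 (in an unstressed syllable) → [ə].
/k/ meets the environment for rule 4 (before a front vowel) → [tʃ].
/i/ (between /k/ and /s/) occurs in an unstressed syllable → [ə] by rule 2.
/a/ — between /s/ and /r/; rule 2 does not apply here → [a].
/r/ (word-final): rule 3 targets it, but not between two vowels → unchanged [r].

[rəmtʃəˈsar]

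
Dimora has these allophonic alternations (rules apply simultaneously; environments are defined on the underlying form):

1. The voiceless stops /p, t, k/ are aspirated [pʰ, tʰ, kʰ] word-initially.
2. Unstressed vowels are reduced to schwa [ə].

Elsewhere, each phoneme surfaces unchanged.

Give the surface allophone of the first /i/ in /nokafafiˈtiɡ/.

/i/ — between /f/ and /t/, in an unstressed syllable — surfaces as [ə] (rule 2).

[ə]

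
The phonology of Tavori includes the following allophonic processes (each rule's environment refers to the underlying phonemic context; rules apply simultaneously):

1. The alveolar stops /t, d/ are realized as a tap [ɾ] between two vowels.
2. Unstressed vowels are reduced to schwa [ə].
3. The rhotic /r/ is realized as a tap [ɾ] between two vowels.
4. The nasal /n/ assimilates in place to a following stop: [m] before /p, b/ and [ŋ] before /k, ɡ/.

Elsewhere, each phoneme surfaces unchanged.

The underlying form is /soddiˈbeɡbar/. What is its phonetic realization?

[səddəˈbeɡbər]

/s/ stays [s].
/o/ (between /s/ and /d/): in an unstressed syllable, so rule 2 applies → [ə].
/d/ (between /o/ and /d/): rule 1 targets it, but not between two vowels → unchanged [d].
/d/ (between /d/ and /i/) is in the target of rule 1 but the environment (between two vowels) is not met → [d].
/i/ (between /d/ and /b/): in an unstressed syllable, so rule 2 applies → [ə].
/b/ (between /i/ and /e/) is unaffected → [b].
/e/ (between /b/ and /ɡ/) is in the target of rule 2 but the environment (in an unstressed syllable) is not met → [e].
/ɡ/ (between /e/ and /b/): no rule targets it → [ɡ].
/b/ (between /ɡ/ and /a/): no rule targets it → [b].
/a/ (between /b/ and /r/): in an unstressed syllable, so rule 2 applies → [ə].
/r/ (word-final) is in the target of rule 3 but the environment (between two vowels) is not met → [r].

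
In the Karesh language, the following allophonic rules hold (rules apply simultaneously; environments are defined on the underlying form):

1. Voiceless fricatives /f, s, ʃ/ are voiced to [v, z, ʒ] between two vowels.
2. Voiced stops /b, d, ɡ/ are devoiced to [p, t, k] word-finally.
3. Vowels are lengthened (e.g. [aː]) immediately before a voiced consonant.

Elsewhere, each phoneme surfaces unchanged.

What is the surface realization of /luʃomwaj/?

[luʒoːmwaːj]

/l/ — not in any rule's target class → [l].
/u/ (between /l/ and /ʃ/) is in the target of rule 3 but the environment (before a voiced consonant) is not met → [u].
/ʃ/ — between /u/ and /o/, between two vowels — surfaces as [ʒ] (rule 1).
/o/ (between /ʃ/ and /m/): before a voiced consonant, so rule 3 applies → [oː].
/m/ — not in any rule's target class → [m].
/w/ — not in any rule's target class → [w].
/a/ (between /w/ and /j/): before a voiced consonant, so rule 3 applies → [aː].
/j/ — not in any rule's target class → [j].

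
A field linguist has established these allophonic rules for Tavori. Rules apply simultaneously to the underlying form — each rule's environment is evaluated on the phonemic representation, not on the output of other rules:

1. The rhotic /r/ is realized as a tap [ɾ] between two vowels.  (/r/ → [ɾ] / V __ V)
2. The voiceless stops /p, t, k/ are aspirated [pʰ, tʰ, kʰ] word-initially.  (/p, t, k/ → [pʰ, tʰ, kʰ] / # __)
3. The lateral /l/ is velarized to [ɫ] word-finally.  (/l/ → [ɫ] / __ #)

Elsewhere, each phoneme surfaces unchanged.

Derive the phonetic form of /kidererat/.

/k/ meets the environment for rule 2 (word-initially) → [kʰ].
/i/ — not in any rule's target class → [i].
/d/ — not in any rule's target class → [d].
/e/ (between /d/ and /r/): no rule targets it → [e].
Rule 1 applies to /r/ (between /e/ and /e/: between two vowels) → [ɾ].
/e/ (between /r/ and /r/) is unaffected → [e].
/r/ (between /e/ and /a/): between two vowels, so rule 1 applies → [ɾ].
/a/ (between /r/ and /t/) is unaffected → [a].
/t/ (word-final) is in the target of rule 2 but the environment (word-initially) is not met → [t].

[kʰideɾeɾat]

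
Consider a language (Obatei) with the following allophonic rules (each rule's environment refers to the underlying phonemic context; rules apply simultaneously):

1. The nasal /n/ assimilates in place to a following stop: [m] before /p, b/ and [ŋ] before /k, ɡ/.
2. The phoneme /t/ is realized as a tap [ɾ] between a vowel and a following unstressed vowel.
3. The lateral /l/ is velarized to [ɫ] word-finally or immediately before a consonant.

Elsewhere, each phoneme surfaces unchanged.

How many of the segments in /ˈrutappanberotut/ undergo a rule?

3

Segments that undergo a rule: /t/ → [ɾ] (rule 2); /n/ → [m] (rule 1); /t/ → [ɾ] (rule 2).
All other segments surface unchanged.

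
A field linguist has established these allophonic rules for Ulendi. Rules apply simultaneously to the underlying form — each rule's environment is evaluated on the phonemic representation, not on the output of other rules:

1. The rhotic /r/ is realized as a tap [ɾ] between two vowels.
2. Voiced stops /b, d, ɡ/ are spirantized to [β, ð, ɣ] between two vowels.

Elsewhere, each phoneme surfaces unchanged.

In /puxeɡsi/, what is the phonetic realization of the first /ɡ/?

[ɡ]

/ɡ/ (between /e/ and /s/): rule 2 targets it, but not between two vowels → unchanged [ɡ].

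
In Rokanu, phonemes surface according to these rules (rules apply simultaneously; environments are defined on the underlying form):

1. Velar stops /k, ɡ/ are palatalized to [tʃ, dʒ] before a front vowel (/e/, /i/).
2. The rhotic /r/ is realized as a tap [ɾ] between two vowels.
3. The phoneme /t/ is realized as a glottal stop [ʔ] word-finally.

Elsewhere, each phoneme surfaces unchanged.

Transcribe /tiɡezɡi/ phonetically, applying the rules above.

/t/ (word-initial): rule 3 targets it, but not word-finally → unchanged [t].
/i/ stays [i].
Rule 1 applies to /ɡ/ (between /i/ and /e/: before a front vowel) → [dʒ].
/e/ (between /ɡ/ and /z/) is unaffected → [e].
/z/ stays [z].
/ɡ/ — between /z/ and /i/, before a front vowel — surfaces as [dʒ] (rule 1).
/i/ (word-final) is unaffected → [i].

[tidʒezdʒi]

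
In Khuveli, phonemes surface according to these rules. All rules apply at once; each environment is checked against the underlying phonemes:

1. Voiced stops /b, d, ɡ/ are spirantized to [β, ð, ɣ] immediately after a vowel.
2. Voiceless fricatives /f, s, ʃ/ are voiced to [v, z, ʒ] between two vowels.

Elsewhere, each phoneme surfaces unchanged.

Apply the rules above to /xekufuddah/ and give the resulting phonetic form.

[xekuvuðdah]

/x/ (word-initial) is unaffected → [x].
/e/ — not in any rule's target class → [e].
/k/ stays [k].
/u/ (between /k/ and /f/): no rule targets it → [u].
/f/ — between /u/ and /u/, between two vowels — surfaces as [v] (rule 2).
/u/ (between /f/ and /d/): no rule targets it → [u].
/d/ — between /u/ and /d/, immediately after a vowel — surfaces as [ð] (rule 1).
/d/ (between /d/ and /a/): rule 1 targets it, but not immediately after a vowel → unchanged [d].
/a/ stays [a].
/h/ (word-final): no rule targets it → [h].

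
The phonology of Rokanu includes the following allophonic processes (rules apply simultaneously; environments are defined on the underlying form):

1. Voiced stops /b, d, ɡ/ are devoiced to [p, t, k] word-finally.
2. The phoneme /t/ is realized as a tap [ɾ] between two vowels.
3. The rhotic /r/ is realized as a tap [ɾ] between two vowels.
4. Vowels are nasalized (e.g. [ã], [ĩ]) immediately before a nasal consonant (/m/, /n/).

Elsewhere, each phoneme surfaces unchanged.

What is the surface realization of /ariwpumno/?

/a/ (word-initial) fails the environment for rule 4, so it stays [a].
/r/ (between /a/ and /i/) occurs between two vowels → [ɾ] by rule 3.
/i/ — between /r/ and /w/; rule 4 does not apply here → [i].
/w/ (between /i/ and /p/) is unaffected → [w].
/p/ stays [p].
/u/ meets the environment for rule 4 (before a nasal consonant) → [ũ].
/m/ — not in any rule's target class → [m].
/n/ stays [n].
/o/ (word-final): rule 4 targets it, but not before a nasal consonant → unchanged [o].

[aɾiwpũmno]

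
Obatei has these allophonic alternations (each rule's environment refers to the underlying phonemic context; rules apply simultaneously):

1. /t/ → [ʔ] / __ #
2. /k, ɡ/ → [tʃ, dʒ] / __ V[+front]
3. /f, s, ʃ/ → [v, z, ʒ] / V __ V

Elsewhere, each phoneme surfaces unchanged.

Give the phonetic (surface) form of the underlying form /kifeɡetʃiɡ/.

/k/ (word-initial) occurs before a front vowel → [tʃ] by rule 2.
/f/ (between /i/ and /e/): between two vowels, so rule 3 applies → [v].
/ɡ/ — between /e/ and /e/, before a front vowel — surfaces as [dʒ] (rule 2).
/t/ (between /e/ and /ʃ/) is in the target of rule 1 but the environment (word-finally) is not met → [t].
/ʃ/ (between /t/ and /i/) fails the environment for rule 3, so it stays [ʃ].
/ɡ/ (word-final) fails the environment for rule 2, so it stays [ɡ].

[tʃivedʒetʃiɡ]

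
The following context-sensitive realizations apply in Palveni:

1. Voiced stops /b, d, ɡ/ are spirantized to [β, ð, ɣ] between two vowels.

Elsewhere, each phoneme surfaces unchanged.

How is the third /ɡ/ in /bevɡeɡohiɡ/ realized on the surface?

[ɡ]

/ɡ/ (word-final): rule 1 targets it, but not between two vowels → unchanged [ɡ].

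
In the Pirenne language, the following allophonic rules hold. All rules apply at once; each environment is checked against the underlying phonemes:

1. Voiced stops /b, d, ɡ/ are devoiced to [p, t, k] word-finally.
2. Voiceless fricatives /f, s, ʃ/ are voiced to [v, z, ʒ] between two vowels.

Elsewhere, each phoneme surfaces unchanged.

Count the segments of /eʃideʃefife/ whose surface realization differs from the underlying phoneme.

Segments that undergo a rule: /ʃ/ → [ʒ] (rule 2); /ʃ/ → [ʒ] (rule 2); /f/ → [v] (rule 2); /f/ → [v] (rule 2).
All other segments surface unchanged.

4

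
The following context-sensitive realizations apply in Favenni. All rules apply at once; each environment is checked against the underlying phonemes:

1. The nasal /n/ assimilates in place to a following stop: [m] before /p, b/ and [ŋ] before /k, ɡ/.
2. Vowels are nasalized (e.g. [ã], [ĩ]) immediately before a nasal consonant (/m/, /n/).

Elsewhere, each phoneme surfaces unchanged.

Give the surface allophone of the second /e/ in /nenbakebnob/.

/e/ (between /k/ and /b/) is in the target of rule 2 but the environment (before a nasal consonant) is not met → [e].

[e]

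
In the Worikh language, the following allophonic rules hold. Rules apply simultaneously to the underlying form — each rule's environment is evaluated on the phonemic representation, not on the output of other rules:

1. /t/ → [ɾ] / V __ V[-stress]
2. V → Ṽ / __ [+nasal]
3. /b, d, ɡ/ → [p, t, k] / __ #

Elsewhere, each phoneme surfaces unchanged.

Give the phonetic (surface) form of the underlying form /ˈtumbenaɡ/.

[ˈtũmbẽnak]

/t/ (word-initial): rule 1 targets it, but not between a vowel and a following unstressed vowel → unchanged [t].
/u/ meets the environment for rule 2 (before a nasal consonant) → [ũ].
/m/ — not in any rule's target class → [m].
/b/ (between /m/ and /e/) fails the environment for rule 3, so it stays [b].
/e/ (between /b/ and /n/) occurs before a nasal consonant → [ẽ] by rule 2.
/n/ (between /e/ and /a/): no rule targets it → [n].
/a/ — between /n/ and /ɡ/; rule 2 does not apply here → [a].
/ɡ/ (word-final): word-finally, so rule 3 applies → [k].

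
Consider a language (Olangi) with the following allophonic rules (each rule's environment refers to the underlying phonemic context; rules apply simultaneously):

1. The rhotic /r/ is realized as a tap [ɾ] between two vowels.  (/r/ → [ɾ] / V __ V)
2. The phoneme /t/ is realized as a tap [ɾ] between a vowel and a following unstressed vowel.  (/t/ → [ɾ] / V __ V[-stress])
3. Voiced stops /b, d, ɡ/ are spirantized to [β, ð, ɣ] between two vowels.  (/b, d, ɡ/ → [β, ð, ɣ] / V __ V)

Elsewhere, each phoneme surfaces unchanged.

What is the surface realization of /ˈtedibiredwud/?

[ˈteðiβiɾedwud]

/t/ — word-initial; rule 2 does not apply here → [t].
/e/ (between /t/ and /d/): no rule targets it → [e].
/d/ (between /e/ and /i/) occurs between two vowels → [ð] by rule 3.
/i/ (between /d/ and /b/): no rule targets it → [i].
/b/ (between /i/ and /i/): between two vowels, so rule 3 applies → [β].
/i/ — not in any rule's target class → [i].
/r/ meets the environment for rule 1 (between two vowels) → [ɾ].
/e/ (between /r/ and /d/): no rule targets it → [e].
/d/ (between /e/ and /w/) fails the environment for rule 3, so it stays [d].
/w/ (between /d/ and /u/): no rule targets it → [w].
/u/ stays [u].
/d/ — word-final; rule 3 does not apply here → [d].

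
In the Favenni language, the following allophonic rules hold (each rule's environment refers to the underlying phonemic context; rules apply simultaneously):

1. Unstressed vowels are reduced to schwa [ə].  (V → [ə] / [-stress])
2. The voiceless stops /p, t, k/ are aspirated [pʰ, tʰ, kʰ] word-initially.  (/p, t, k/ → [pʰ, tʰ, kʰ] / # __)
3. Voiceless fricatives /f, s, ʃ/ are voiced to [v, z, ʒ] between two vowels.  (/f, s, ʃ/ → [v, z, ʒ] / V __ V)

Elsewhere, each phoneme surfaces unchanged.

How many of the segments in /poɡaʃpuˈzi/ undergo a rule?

Segments that undergo a rule: /p/ → [pʰ] (rule 2); /o/ → [ə] (rule 1); /a/ → [ə] (rule 1); /u/ → [ə] (rule 1).
All other segments surface unchanged.

4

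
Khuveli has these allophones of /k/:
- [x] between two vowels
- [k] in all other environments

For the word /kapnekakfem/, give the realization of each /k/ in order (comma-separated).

[k], [x], [k]

Occurrence 1 (position 1): no conditioning environment matches → elsewhere allophone [k].
Occurrence 2 (position 6): between two vowels → [x].
Occurrence 3 (position 8): no conditioning environment matches → elsewhere allophone [k].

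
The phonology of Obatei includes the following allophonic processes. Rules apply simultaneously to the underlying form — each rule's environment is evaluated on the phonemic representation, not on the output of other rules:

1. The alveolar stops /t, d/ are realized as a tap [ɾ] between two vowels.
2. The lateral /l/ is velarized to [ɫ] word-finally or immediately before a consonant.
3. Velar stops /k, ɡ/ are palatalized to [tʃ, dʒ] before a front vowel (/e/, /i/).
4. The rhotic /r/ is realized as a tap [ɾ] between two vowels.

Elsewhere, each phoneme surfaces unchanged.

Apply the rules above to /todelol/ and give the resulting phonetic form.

/t/ (word-initial) fails the environment for rule 1, so it stays [t].
/o/ — not in any rule's target class → [o].
/d/ meets the environment for rule 1 (between two vowels) → [ɾ].
/e/ stays [e].
/l/ (between /e/ and /o/): rule 2 targets it, but not word-finally or immediately before a consonant → unchanged [l].
/o/ stays [o].
/l/ (word-final) occurs word-finally or immediately before a consonant → [ɫ] by rule 2.

[toɾeloɫ]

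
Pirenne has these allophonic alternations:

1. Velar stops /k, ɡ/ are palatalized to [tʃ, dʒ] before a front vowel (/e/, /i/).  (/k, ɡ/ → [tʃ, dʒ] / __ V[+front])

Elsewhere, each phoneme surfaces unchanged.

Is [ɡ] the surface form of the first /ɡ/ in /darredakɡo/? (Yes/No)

Yes

/ɡ/ (between /k/ and /o/) fails the environment for rule 1, so it stays [ɡ].
The actual realization is [ɡ], which matches [ɡ].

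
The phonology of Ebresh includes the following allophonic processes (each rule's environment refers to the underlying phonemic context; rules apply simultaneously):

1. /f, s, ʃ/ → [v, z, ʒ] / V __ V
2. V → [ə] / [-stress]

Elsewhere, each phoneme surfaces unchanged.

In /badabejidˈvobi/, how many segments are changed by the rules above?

Segments that undergo a rule: /a/ → [ə] (rule 2); /a/ → [ə] (rule 2); /e/ → [ə] (rule 2); /i/ → [ə] (rule 2); /i/ → [ə] (rule 2).
All other segments surface unchanged.

5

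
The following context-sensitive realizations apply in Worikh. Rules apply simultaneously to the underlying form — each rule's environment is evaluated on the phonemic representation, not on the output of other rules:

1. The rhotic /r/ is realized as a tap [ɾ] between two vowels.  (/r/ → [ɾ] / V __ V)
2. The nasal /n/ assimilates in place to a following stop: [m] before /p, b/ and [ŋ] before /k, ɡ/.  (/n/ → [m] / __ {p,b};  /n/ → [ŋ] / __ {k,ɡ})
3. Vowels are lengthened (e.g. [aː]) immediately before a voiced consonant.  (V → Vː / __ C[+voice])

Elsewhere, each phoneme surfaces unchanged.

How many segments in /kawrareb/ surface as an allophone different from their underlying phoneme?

Segments that undergo a rule: /a/ → [aː] (rule 3); /a/ → [aː] (rule 3); /r/ → [ɾ] (rule 1); /e/ → [eː] (rule 3).
All other segments surface unchanged.

4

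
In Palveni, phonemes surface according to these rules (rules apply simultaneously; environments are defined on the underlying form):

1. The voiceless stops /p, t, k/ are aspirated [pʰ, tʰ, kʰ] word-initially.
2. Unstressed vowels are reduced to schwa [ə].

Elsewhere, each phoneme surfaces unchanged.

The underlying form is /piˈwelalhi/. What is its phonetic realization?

Rule 1 applies to /p/ (word-initial: word-initially) → [pʰ].
/i/ (between /p/ and /w/): in an unstressed syllable, so rule 2 applies → [ə].
/w/ (between /i/ and /e/): no rule targets it → [w].
/e/ — between /w/ and /l/; rule 2 does not apply here → [e].
/l/ (between /e/ and /a/) is unaffected → [l].
/a/ (between /l/ and /l/) occurs in an unstressed syllable → [ə] by rule 2.
/l/ stays [l].
/h/ (between /l/ and /i/): no rule targets it → [h].
/i/ (word-final) occurs in an unstressed syllable → [ə] by rule 2.

[pʰəˈweləlhə]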